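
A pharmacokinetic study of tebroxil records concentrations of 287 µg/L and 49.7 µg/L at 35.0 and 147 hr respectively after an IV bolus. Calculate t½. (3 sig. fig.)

44.3 hours

k = ln(C₁/C₂) / (t₂ − t₁) = ln(287/49.7) / (147 − 35.0)
  = 1.753 / 112.0 = 0.01566 hr⁻¹
t½ = ln 2 / k = ln 2 / 0.01566 ≈ 44.3 hours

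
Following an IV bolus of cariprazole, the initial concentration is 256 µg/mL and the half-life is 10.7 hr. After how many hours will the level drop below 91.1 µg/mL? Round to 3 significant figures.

15.9 hours

k = ln 2 / 10.7 = 0.06478 hr⁻¹
C(t) = C₀ e^(−kt)  ⇒  t = ln(C₀/C) / k
t = ln(256/91.1) / 0.06478 = 1.033 / 0.06478 ≈ 15.9 hours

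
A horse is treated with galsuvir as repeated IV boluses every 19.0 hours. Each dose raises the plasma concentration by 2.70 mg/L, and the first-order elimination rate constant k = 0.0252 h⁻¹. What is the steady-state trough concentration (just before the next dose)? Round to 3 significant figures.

4.40 mg/L

Fraction remaining after one interval: e^(−kτ) = e^(−0.02520 × 19.0) = 0.6195
R = 1 / (1 − 0.6195) = 2.628
Css,max = 2.70 × 2.628 = 7.096 mg/L
Css,min = Css,max × e^(−kτ) = 7.096 × 0.6195 ≈ 4.40 mg/L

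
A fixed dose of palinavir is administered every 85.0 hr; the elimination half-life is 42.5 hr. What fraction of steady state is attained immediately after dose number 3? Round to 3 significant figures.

k = ln 2 / 42.5 = 0.01631 hr⁻¹
f_n = 1 − e^(−nkτ) = 1 − e^(−3 × 0.01631 × 85.0) = 1 − e^(−4.159) = 1 − 0.01563 ≈ 0.984

0.984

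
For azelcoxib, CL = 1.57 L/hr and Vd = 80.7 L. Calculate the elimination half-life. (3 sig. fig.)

k = CL / V = 1.57 / 80.7 = 0.01945 hr⁻¹
t½ = ln 2 / k = ln 2 / 0.01945 ≈ 35.6 hours

35.6 hours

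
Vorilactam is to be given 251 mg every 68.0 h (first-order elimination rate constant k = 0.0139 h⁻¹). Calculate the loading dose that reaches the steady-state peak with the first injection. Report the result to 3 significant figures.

Accumulation ratio R = 1 / (1 − e^(−kτ)) = 1 / (1 − e^(−0.01390×68.0)) = 1 / (1 − 0.3886) = 1.636
Loading dose = maintenance dose × R = 251 × 1.636 ≈ 411 mg

411 mg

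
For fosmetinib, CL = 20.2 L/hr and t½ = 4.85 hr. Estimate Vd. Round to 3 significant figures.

k = ln 2 / t½ = ln 2 / 4.85 = 0.1429 hr⁻¹
V = CL / k = 20.2 / 0.1429 ≈ 141 L

141 L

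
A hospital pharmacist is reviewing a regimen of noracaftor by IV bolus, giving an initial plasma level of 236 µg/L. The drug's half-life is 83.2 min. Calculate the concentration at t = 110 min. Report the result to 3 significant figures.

94.4 µg/L

k = ln 2 / 83.2 = 0.008331 min⁻¹
110 min is 1.322 half-lives, so C = 236 × (1/2)^1.322 = 236 × 0.3999 ≈ 94.4 µg/L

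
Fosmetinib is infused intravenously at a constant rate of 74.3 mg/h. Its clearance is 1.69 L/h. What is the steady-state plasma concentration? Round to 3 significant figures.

Css = infusion rate / CL = 74.3 / 1.69 ≈ 44.0 mg/L

44.0 mg/L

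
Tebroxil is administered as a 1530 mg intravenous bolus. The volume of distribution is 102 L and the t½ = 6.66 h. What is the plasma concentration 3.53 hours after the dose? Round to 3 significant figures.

10.4 µg/mL

C₀ = dose / V = 1530 / 102 = 15.00 µg/mL
k = ln 2 / 6.66 = 0.1041 h⁻¹
C(t) = C₀ e^(−kt) = 15.00 × e^(−0.1041 × 3.53) = 15.00 × e^(−0.3674) = 15.00 × 0.6925 ≈ 10.4 µg/mL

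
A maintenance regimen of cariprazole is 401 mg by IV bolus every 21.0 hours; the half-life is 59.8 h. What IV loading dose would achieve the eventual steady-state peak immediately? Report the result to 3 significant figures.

1860 mg

k = ln 2 / 59.8 = 0.01159 h⁻¹
Accumulation ratio R = 1 / (1 − e^(−kτ)) = 1 / (1 − e^(−0.01159×21.0)) = 1 / (1 − 0.7839) = 4.629
Loading dose = maintenance dose × R = 401 × 4.629 ≈ 1860 mg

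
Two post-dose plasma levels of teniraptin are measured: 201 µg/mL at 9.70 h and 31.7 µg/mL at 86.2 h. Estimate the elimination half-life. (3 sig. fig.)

28.7 hours

k = ln(C₁/C₂) / (t₂ − t₁) = ln(201/31.7) / (86.2 − 9.70)
  = 1.847 / 76.50 = 0.02414 h⁻¹
t½ = ln 2 / k = ln 2 / 0.02414 ≈ 28.7 hours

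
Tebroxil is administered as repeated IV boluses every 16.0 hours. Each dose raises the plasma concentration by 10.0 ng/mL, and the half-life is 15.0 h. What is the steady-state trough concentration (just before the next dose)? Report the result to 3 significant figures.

k = ln 2 / 15.0 = 0.04621 h⁻¹
Fraction remaining after one interval: e^(−kτ) = e^(−0.04621 × 16.0) = 0.4774
R = 1 / (1 − 0.4774) = 1.914
Css,max = 10.0 × 1.914 = 19.14 ng/mL
Css,min = Css,max × e^(−kτ) = 19.14 × 0.4774 ≈ 9.14 ng/mL

9.14 ng/mL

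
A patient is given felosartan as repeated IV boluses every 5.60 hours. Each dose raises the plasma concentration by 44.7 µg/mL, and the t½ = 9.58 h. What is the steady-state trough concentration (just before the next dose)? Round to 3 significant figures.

89.5 µg/mL

k = ln 2 / 9.58 = 0.07235 h⁻¹
Fraction remaining after one interval: e^(−kτ) = e^(−0.07235 × 5.60) = 0.6669
R = 1 / (1 − 0.6669) = 3.002
Css,max = 44.7 × 3.002 = 134.2 µg/mL
Css,min = Css,max × e^(−kτ) = 134.2 × 0.6669 ≈ 89.5 µg/mL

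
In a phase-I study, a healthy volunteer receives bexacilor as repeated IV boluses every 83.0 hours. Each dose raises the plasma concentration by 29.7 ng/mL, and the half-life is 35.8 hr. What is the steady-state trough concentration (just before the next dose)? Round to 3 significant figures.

7.45 ng/mL

k = ln 2 / 35.8 = 0.01936 hr⁻¹
Fraction remaining after one interval: e^(−kτ) = e^(−0.01936 × 83.0) = 0.2005
R = 1 / (1 − 0.2005) = 1.251
Css,max = 29.7 × 1.251 = 37.15 ng/mL
Css,min = Css,max × e^(−kτ) = 37.15 × 0.2005 ≈ 7.45 ng/mL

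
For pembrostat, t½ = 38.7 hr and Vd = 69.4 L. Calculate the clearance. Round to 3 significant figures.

1.24 L/hr

k = ln 2 / t½ = ln 2 / 38.7 = 0.01791 hr⁻¹
CL = k · V = 0.01791 × 69.4 ≈ 1.24 L/hr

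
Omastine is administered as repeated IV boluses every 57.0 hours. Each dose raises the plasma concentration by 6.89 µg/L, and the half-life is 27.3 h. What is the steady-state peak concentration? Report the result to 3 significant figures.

9.01 µg/L

k = ln 2 / 27.3 = 0.02539 h⁻¹
Fraction remaining after one interval: e^(−kτ) = e^(−0.02539 × 57.0) = 0.2352
R = 1 / (1 − 0.2352) = 1.308
Css,max = 6.89 × 1.308 ≈ 9.01 µg/L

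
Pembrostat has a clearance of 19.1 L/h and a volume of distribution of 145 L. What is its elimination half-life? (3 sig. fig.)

5.26 hours

k = CL / V = 19.1 / 145 = 0.1317 h⁻¹
t½ = ln 2 / k = ln 2 / 0.1317 ≈ 5.26 hours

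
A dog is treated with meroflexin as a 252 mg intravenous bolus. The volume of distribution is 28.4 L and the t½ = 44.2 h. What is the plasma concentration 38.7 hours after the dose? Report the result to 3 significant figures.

4.84 mg/L

C₀ = dose / V = 252 / 28.4 = 8.873 mg/L
k = ln 2 / 44.2 = 0.01568 h⁻¹
C(t) = C₀ e^(−kt) = 8.873 × e^(−0.01568 × 38.7) = 8.873 × e^(−0.6069) = 8.873 × 0.5450 ≈ 4.84 mg/L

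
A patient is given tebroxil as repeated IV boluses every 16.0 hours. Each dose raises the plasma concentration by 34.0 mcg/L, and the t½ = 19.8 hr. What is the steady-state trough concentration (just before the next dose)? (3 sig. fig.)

k = ln 2 / 19.8 = 0.03501 hr⁻¹
Fraction remaining after one interval: e^(−kτ) = e^(−0.03501 × 16.0) = 0.5711
R = 1 / (1 − 0.5711) = 2.332
Css,max = 34.0 × 2.332 = 79.28 mcg/L
Css,min = Css,max × e^(−kτ) = 79.28 × 0.5711 ≈ 45.3 mcg/L

45.3 mcg/L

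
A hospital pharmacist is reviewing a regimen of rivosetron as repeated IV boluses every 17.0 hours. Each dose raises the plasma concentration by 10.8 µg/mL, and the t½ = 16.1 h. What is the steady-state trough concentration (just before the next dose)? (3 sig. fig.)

10.0 µg/mL

k = ln 2 / 16.1 = 0.04305 h⁻¹
Fraction remaining after one interval: e^(−kτ) = e^(−0.04305 × 17.0) = 0.4810
R = 1 / (1 − 0.4810) = 1.927
Css,max = 10.8 × 1.927 = 20.81 µg/mL
Css,min = Css,max × e^(−kτ) = 20.81 × 0.4810 ≈ 10.0 µg/mL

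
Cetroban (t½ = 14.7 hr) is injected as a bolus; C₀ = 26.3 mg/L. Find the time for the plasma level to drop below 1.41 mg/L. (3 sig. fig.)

62.1 hours

k = ln 2 / 14.7 = 0.04715 hr⁻¹
C(t) = C₀ e^(−kt)  ⇒  t = ln(C₀/C) / k
t = ln(26.3/1.41) / 0.04715 = 2.926 / 0.04715 ≈ 62.1 hours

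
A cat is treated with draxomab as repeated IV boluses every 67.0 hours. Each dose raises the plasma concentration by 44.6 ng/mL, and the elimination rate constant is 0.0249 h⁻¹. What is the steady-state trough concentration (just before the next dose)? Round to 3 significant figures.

Fraction remaining after one interval: e^(−kτ) = e^(−0.02490 × 67.0) = 0.1886
R = 1 / (1 − 0.1886) = 1.232
Css,max = 44.6 × 1.232 = 54.96 ng/mL
Css,min = Css,max × e^(−kτ) = 54.96 × 0.1886 ≈ 10.4 ng/mL

10.4 ng/mL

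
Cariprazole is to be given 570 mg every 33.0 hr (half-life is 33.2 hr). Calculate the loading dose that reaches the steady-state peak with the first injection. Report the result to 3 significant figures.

k = ln 2 / 33.2 = 0.02088 hr⁻¹
Accumulation ratio R = 1 / (1 − e^(−kτ)) = 1 / (1 − e^(−0.02088×33.0)) = 1 / (1 − 0.5021) = 2.008
Loading dose = maintenance dose × R = 570 × 2.008 ≈ 1140 mg

1140 mg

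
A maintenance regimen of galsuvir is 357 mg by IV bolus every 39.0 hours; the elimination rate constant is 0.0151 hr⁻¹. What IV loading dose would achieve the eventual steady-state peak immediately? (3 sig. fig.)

Accumulation ratio R = 1 / (1 − e^(−kτ)) = 1 / (1 − e^(−0.01510×39.0)) = 1 / (1 − 0.5549) = 2.247
Loading dose = maintenance dose × R = 357 × 2.247 ≈ 802 mg

802 mg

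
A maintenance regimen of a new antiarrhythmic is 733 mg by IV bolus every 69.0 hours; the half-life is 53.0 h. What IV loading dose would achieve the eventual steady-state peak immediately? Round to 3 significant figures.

k = ln 2 / 53.0 = 0.01308 h⁻¹
Accumulation ratio R = 1 / (1 − e^(−kτ)) = 1 / (1 − e^(−0.01308×69.0)) = 1 / (1 − 0.4056) = 1.682
Loading dose = maintenance dose × R = 733 × 1.682 ≈ 1230 mg

1230 mg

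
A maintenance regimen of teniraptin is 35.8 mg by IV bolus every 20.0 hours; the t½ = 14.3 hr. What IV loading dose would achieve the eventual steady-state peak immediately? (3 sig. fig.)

k = ln 2 / 14.3 = 0.04847 hr⁻¹
Accumulation ratio R = 1 / (1 − e^(−kτ)) = 1 / (1 − e^(−0.04847×20.0)) = 1 / (1 − 0.3793) = 1.611
Loading dose = maintenance dose × R = 35.8 × 1.611 ≈ 57.7 mg

57.7 mg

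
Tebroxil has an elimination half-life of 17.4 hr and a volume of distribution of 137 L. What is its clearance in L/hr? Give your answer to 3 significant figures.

k = ln 2 / t½ = ln 2 / 17.4 = 0.03984 hr⁻¹
CL = k · V = 0.03984 × 137 ≈ 5.46 L/hr

5.46 L/hr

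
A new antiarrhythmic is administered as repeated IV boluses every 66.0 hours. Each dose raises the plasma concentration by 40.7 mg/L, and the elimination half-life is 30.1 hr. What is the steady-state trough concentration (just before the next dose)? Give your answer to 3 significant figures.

11.4 mg/L

k = ln 2 / 30.1 = 0.02303 hr⁻¹
Fraction remaining after one interval: e^(−kτ) = e^(−0.02303 × 66.0) = 0.2187
R = 1 / (1 − 0.2187) = 1.280
Css,max = 40.7 × 1.280 = 52.10 mg/L
Css,min = Css,max × e^(−kτ) = 52.10 × 0.2187 ≈ 11.4 mg/L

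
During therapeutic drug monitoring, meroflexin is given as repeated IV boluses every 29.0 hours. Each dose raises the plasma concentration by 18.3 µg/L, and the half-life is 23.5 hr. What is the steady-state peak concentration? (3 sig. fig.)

k = ln 2 / 23.5 = 0.02950 hr⁻¹
Fraction remaining after one interval: e^(−kτ) = e^(−0.02950 × 29.0) = 0.4251
R = 1 / (1 − 0.4251) = 1.740
Css,max = 18.3 × 1.740 ≈ 31.8 µg/L

31.8 µg/L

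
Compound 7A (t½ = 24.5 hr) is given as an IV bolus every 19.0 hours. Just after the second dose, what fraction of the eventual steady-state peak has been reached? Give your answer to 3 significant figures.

k = ln 2 / 24.5 = 0.02829 hr⁻¹
f_n = 1 − e^(−nkτ) = 1 − e^(−2 × 0.02829 × 19.0) = 1 − e^(−1.075) = 1 − 0.3413 ≈ 0.659

0.659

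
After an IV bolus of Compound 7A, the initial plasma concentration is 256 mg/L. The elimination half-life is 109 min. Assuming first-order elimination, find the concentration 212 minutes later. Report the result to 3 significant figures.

k = ln 2 / 109 = 0.006359 min⁻¹
212 min is 1.945 half-lives, so C = 256 × (1/2)^1.945 = 256 × 0.2597 ≈ 66.5 mg/L

66.5 mg/L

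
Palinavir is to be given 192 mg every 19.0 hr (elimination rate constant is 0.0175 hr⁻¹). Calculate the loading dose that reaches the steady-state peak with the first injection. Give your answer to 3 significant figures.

Accumulation ratio R = 1 / (1 − e^(−kτ)) = 1 / (1 − e^(−0.01750×19.0)) = 1 / (1 − 0.7171) = 3.535
Loading dose = maintenance dose × R = 192 × 3.535 ≈ 679 mg

679 mg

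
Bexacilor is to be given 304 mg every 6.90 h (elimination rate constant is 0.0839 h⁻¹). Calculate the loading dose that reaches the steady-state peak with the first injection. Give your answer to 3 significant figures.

Accumulation ratio R = 1 / (1 − e^(−kτ)) = 1 / (1 − e^(−0.08390×6.90)) = 1 / (1 − 0.5605) = 2.275
Loading dose = maintenance dose × R = 304 × 2.275 ≈ 692 mg

692 mg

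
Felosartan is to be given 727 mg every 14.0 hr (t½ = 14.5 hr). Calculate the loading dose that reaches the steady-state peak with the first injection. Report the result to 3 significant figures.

k = ln 2 / 14.5 = 0.04780 hr⁻¹
Accumulation ratio R = 1 / (1 − e^(−kτ)) = 1 / (1 − e^(−0.04780×14.0)) = 1 / (1 − 0.5121) = 2.050
Loading dose = maintenance dose × R = 727 × 2.050 ≈ 1490 mg

1490 mg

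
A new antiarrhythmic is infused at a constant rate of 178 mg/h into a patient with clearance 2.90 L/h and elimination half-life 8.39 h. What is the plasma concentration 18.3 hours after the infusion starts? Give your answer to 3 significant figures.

47.8 µg/mL

Css = rate / CL = 178 / 2.90 = 61.38 µg/mL
k = ln 2 / 8.39 = 0.08262 h⁻¹
C(t) = Css (1 − e^(−kt)) = 61.38 × (1 − e^(−1.512)) = 61.38 × 0.7795 ≈ 47.8 µg/mL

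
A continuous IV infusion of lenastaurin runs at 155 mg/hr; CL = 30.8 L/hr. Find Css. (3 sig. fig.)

Css = infusion rate / CL = 155 / 30.8 ≈ 5.03 µg/mL

5.03 µg/mL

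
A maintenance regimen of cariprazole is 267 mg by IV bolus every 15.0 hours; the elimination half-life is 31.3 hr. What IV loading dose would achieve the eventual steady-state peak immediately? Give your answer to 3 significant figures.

k = ln 2 / 31.3 = 0.02215 hr⁻¹
Accumulation ratio R = 1 / (1 − e^(−kτ)) = 1 / (1 − e^(−0.02215×15.0)) = 1 / (1 − 0.7174) = 3.538
Loading dose = maintenance dose × R = 267 × 3.538 ≈ 945 mg

945 mg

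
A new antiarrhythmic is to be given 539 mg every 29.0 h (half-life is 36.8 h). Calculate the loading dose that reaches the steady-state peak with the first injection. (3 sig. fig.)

k = ln 2 / 36.8 = 0.01884 h⁻¹
Accumulation ratio R = 1 / (1 − e^(−kτ)) = 1 / (1 − e^(−0.01884×29.0)) = 1 / (1 − 0.5791) = 2.376
Loading dose = maintenance dose × R = 539 × 2.376 ≈ 1280 mg

1280 mg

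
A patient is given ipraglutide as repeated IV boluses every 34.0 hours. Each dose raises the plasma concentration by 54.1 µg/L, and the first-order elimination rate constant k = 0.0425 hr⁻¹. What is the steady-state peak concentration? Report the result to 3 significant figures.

Fraction remaining after one interval: e^(−kτ) = e^(−0.04250 × 34.0) = 0.2357
R = 1 / (1 − 0.2357) = 1.308
Css,max = 54.1 × 1.308 ≈ 70.8 µg/L

70.8 µg/L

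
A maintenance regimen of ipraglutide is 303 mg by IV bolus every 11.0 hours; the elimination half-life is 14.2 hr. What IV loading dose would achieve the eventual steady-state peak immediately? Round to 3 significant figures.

729 mg

k = ln 2 / 14.2 = 0.04881 hr⁻¹
Accumulation ratio R = 1 / (1 − e^(−kτ)) = 1 / (1 − e^(−0.04881×11.0)) = 1 / (1 − 0.5845) = 2.407
Loading dose = maintenance dose × R = 303 × 2.407 ≈ 729 mg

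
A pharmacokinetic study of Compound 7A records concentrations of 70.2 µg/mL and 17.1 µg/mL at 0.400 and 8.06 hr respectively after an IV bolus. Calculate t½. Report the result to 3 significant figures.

k = ln(C₁/C₂) / (t₂ − t₁) = ln(70.2/17.1) / (8.06 − 0.400)
  = 1.412 / 7.660 = 0.1844 hr⁻¹
t½ = ln 2 / k = ln 2 / 0.1844 ≈ 3.76 hours

3.76 hours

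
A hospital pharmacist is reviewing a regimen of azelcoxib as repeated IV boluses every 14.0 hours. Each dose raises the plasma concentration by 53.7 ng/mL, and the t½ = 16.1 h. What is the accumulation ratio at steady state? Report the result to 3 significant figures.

2.21

k = ln 2 / 16.1 = 0.04305 h⁻¹
Fraction remaining after one interval: e^(−kτ) = e^(−0.04305 × 14.0) = 0.5473
R = 1 / (1 − 0.5473) = 1 / 0.4527 ≈ 2.21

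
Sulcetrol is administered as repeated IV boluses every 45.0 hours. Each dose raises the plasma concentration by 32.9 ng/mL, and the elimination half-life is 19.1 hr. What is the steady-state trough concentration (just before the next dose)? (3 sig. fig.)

k = ln 2 / 19.1 = 0.03629 hr⁻¹
Fraction remaining after one interval: e^(−kτ) = e^(−0.03629 × 45.0) = 0.1953
R = 1 / (1 − 0.1953) = 1.243
Css,max = 32.9 × 1.243 = 40.89 ng/mL
Css,min = Css,max × e^(−kτ) = 40.89 × 0.1953 ≈ 7.99 ng/mL

7.99 ng/mL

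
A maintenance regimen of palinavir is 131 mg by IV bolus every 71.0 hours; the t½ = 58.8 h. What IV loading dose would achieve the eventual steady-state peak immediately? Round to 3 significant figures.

k = ln 2 / 58.8 = 0.01179 h⁻¹
Accumulation ratio R = 1 / (1 − e^(−kτ)) = 1 / (1 − e^(−0.01179×71.0)) = 1 / (1 − 0.4330) = 1.764
Loading dose = maintenance dose × R = 131 × 1.764 ≈ 231 mg

231 mg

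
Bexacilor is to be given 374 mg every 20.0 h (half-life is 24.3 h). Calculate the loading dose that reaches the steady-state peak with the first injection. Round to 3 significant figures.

860 mg

k = ln 2 / 24.3 = 0.02852 h⁻¹
Accumulation ratio R = 1 / (1 − e^(−kτ)) = 1 / (1 − e^(−0.02852×20.0)) = 1 / (1 − 0.5652) = 2.300
Loading dose = maintenance dose × R = 374 × 2.300 ≈ 860 mg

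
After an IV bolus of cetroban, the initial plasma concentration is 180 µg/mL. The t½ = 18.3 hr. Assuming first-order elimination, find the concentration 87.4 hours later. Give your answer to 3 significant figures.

k = ln 2 / 18.3 = 0.03788 hr⁻¹
87.4 hr is 4.776 half-lives, so C = 180 × (1/2)^4.776 = 180 × 0.03650 ≈ 6.57 µg/mL

6.57 µg/mL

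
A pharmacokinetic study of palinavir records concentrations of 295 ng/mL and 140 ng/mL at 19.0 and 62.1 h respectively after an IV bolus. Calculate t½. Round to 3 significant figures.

40.1 hours

k = ln(C₁/C₂) / (t₂ − t₁) = ln(295/140) / (62.1 − 19.0)
  = 0.7453 / 43.10 = 0.01729 h⁻¹
t½ = ln 2 / k = ln 2 / 0.01729 ≈ 40.1 hours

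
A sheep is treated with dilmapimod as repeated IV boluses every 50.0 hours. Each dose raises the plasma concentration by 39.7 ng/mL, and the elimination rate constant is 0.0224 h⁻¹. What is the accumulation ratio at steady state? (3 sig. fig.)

1.48

Fraction remaining after one interval: e^(−kτ) = e^(−0.02240 × 50.0) = 0.3263
R = 1 / (1 − 0.3263) = 1 / 0.6737 ≈ 1.48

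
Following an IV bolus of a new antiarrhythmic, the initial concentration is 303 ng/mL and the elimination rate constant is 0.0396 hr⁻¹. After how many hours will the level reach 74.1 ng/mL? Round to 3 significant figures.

C(t) = C₀ e^(−kt)  ⇒  t = ln(C₀/C) / k
t = ln(303/74.1) / 0.03960 = 1.408 / 0.03960 ≈ 35.6 hours

35.6 hours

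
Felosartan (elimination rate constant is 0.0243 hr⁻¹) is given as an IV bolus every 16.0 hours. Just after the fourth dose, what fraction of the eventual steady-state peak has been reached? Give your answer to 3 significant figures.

0.789

f_n = 1 − e^(−nkτ) = 1 − e^(−4 × 0.02430 × 16.0) = 1 − e^(−1.555) = 1 − 0.2111 ≈ 0.789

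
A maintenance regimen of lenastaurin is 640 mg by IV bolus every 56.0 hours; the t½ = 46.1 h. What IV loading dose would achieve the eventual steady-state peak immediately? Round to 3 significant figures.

k = ln 2 / 46.1 = 0.01504 h⁻¹
Accumulation ratio R = 1 / (1 − e^(−kτ)) = 1 / (1 − e^(−0.01504×56.0)) = 1 / (1 − 0.4308) = 1.757
Loading dose = maintenance dose × R = 640 × 1.757 ≈ 1120 mg

1120 mg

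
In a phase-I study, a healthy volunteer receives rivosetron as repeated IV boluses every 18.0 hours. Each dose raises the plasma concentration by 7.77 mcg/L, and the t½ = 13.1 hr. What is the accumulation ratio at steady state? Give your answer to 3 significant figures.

1.63

k = ln 2 / 13.1 = 0.05291 hr⁻¹
Fraction remaining after one interval: e^(−kτ) = e^(−0.05291 × 18.0) = 0.3858
R = 1 / (1 − 0.3858) = 1 / 0.6142 ≈ 1.63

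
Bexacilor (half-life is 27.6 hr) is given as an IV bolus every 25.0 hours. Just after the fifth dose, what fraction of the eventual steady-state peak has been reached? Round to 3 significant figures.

k = ln 2 / 27.6 = 0.02511 hr⁻¹
f_n = 1 − e^(−nkτ) = 1 − e^(−5 × 0.02511 × 25.0) = 1 − e^(−3.139) = 1 − 0.04332 ≈ 0.957

0.957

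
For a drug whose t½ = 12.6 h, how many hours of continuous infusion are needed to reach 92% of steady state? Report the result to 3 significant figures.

45.9 hours

k = ln 2 / 12.6 = 0.05501 h⁻¹
f = 1 − e^(−kt)  ⇒  t = −ln(1 − f) / k
t = −ln(1 − 0.92) / 0.05501 = 2.526 / 0.05501 ≈ 45.9 hours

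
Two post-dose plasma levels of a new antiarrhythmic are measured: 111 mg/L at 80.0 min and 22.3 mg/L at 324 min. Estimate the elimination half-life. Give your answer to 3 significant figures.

k = ln(C₁/C₂) / (t₂ − t₁) = ln(111/22.3) / (324 − 80.0)
  = 1.605 / 244.0 = 0.006578 min⁻¹
t½ = ln 2 / k = ln 2 / 0.006578 ≈ 105 minutes

105 minutes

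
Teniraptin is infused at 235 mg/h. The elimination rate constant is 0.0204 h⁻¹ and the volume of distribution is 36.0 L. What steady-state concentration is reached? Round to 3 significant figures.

CL = k · V = 0.0204 × 36.0 = 0.7344 L/h
Css = rate / CL = 235 / 0.7344 ≈ 320 µg/mL

320 µg/mL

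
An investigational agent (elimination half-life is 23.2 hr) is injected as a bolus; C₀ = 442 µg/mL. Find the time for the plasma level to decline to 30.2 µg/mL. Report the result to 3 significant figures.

89.8 hours

k = ln 2 / 23.2 = 0.02988 hr⁻¹
C(t) = C₀ e^(−kt)  ⇒  t = ln(C₀/C) / k
t = ln(442/30.2) / 0.02988 = 2.683 / 0.02988 ≈ 89.8 hours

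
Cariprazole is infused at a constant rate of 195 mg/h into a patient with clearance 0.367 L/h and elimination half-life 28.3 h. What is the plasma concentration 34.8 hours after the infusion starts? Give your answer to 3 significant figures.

305 µg/mL

Css = rate / CL = 195 / 0.367 = 531.3 µg/mL
k = ln 2 / 28.3 = 0.02449 h⁻¹
C(t) = Css (1 − e^(−kt)) = 531.3 × (1 − e^(−0.8524)) = 531.3 × 0.5736 ≈ 305 µg/mL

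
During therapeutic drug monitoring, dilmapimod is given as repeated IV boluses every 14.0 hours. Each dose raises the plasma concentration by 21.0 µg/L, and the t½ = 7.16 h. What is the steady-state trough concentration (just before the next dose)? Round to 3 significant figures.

k = ln 2 / 7.16 = 0.09681 h⁻¹
Fraction remaining after one interval: e^(−kτ) = e^(−0.09681 × 14.0) = 0.2579
R = 1 / (1 − 0.2579) = 1.347
Css,max = 21.0 × 1.347 = 28.30 µg/L
Css,min = Css,max × e^(−kτ) = 28.30 × 0.2579 ≈ 7.30 µg/L

7.30 µg/L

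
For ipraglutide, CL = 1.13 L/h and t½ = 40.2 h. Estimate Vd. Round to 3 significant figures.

65.5 L

k = ln 2 / t½ = ln 2 / 40.2 = 0.01724 h⁻¹
V = CL / k = 1.13 / 0.01724 ≈ 65.5 L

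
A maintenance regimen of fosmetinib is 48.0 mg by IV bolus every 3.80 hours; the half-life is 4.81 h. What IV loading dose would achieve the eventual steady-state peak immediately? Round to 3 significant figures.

114 mg

k = ln 2 / 4.81 = 0.1441 h⁻¹
Accumulation ratio R = 1 / (1 − e^(−kτ)) = 1 / (1 − e^(−0.1441×3.80)) = 1 / (1 − 0.5783) = 2.372
Loading dose = maintenance dose × R = 48.0 × 2.372 ≈ 114 mg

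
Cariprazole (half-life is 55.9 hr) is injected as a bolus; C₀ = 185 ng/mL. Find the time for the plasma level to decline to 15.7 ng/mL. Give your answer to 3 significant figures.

199 hours

k = ln 2 / 55.9 = 0.01240 hr⁻¹
C(t) = C₀ e^(−kt)  ⇒  t = ln(C₀/C) / k
t = ln(185/15.7) / 0.01240 = 2.467 / 0.01240 ≈ 199 hours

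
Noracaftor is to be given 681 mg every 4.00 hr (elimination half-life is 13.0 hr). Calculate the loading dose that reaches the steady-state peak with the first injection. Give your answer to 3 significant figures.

k = ln 2 / 13.0 = 0.05332 hr⁻¹
Accumulation ratio R = 1 / (1 − e^(−kτ)) = 1 / (1 − e^(−0.05332×4.00)) = 1 / (1 − 0.8079) = 5.207
Loading dose = maintenance dose × R = 681 × 5.207 ≈ 3550 mg

3550 mg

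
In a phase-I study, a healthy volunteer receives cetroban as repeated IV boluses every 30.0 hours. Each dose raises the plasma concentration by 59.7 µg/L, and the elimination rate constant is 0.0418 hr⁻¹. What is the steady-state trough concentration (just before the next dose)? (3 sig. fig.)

23.8 µg/L

Fraction remaining after one interval: e^(−kτ) = e^(−0.04180 × 30.0) = 0.2854
R = 1 / (1 − 0.2854) = 1.399
Css,max = 59.7 × 1.399 = 83.54 µg/L
Css,min = Css,max × e^(−kτ) = 83.54 × 0.2854 ≈ 23.8 µg/L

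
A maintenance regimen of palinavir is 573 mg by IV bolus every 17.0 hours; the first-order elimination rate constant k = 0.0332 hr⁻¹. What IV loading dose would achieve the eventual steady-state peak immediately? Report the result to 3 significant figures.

Accumulation ratio R = 1 / (1 − e^(−kτ)) = 1 / (1 − e^(−0.03320×17.0)) = 1 / (1 − 0.5687) = 2.319
Loading dose = maintenance dose × R = 573 × 2.319 ≈ 1330 mg

1330 mg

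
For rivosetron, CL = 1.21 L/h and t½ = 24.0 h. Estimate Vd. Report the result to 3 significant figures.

41.9 L

k = ln 2 / t½ = ln 2 / 24.0 = 0.02888 h⁻¹
V = CL / k = 1.21 / 0.02888 ≈ 41.9 L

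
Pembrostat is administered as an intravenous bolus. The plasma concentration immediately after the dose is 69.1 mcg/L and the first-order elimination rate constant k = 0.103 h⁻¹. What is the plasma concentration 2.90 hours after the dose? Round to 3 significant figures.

C(t) = C₀ e^(−kt) = 69.1 × e^(−0.1030 × 2.90) = 69.1 × e^(−0.2987) = 69.1 × 0.7418 ≈ 51.3 mcg/L

51.3 mcg/L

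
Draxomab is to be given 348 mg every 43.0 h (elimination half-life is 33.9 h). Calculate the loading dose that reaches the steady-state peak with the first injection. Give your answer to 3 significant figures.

k = ln 2 / 33.9 = 0.02045 h⁻¹
Accumulation ratio R = 1 / (1 − e^(−kτ)) = 1 / (1 − e^(−0.02045×43.0)) = 1 / (1 − 0.4151) = 1.710
Loading dose = maintenance dose × R = 348 × 1.710 ≈ 595 mg

595 mg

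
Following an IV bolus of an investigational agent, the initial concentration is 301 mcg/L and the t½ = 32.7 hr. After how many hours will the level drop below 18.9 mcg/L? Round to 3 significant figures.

131 hours

k = ln 2 / 32.7 = 0.02120 hr⁻¹
C(t) = C₀ e^(−kt)  ⇒  t = ln(C₀/C) / k
t = ln(301/18.9) / 0.02120 = 2.768 / 0.02120 ≈ 131 hours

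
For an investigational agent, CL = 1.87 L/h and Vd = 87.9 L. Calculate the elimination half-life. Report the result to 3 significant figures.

32.6 hours

k = CL / V = 1.87 / 87.9 = 0.02127 h⁻¹
t½ = ln 2 / k = ln 2 / 0.02127 ≈ 32.6 hours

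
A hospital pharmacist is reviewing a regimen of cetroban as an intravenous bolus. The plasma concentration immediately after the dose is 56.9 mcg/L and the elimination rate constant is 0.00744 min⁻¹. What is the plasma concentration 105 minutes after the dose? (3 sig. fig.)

C(t) = C₀ e^(−kt) = 56.9 × e^(−0.007440 × 105) = 56.9 × e^(−0.7812) = 56.9 × 0.4579 ≈ 26.1 mcg/L

26.1 mcg/L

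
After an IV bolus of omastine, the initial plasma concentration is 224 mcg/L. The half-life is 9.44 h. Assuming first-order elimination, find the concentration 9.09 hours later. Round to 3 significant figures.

k = ln 2 / 9.44 = 0.07343 h⁻¹
9.09 h is 0.9629 half-lives, so C = 224 × (1/2)^0.9629 = 224 × 0.5130 ≈ 115 mcg/L

115 mcg/L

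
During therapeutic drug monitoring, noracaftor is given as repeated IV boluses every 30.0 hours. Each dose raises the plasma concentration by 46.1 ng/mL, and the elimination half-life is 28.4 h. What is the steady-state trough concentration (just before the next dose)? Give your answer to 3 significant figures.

42.7 ng/mL

k = ln 2 / 28.4 = 0.02441 h⁻¹
Fraction remaining after one interval: e^(−kτ) = e^(−0.02441 × 30.0) = 0.4809
R = 1 / (1 − 0.4809) = 1.926
Css,max = 46.1 × 1.926 = 88.80 ng/mL
Css,min = Css,max × e^(−kτ) = 88.80 × 0.4809 ≈ 42.7 ng/mL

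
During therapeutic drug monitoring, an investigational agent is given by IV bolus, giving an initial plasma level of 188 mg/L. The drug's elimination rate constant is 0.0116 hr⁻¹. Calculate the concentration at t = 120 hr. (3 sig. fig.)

C(t) = C₀ e^(−kt) = 188 × e^(−0.01160 × 120) = 188 × e^(−1.392) = 188 × 0.2486 ≈ 46.7 mg/L

46.7 mg/L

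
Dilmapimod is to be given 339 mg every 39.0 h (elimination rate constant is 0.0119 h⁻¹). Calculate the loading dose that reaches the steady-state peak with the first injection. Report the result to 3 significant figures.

913 mg

Accumulation ratio R = 1 / (1 − e^(−kτ)) = 1 / (1 − e^(−0.01190×39.0)) = 1 / (1 − 0.6287) = 2.693
Loading dose = maintenance dose × R = 339 × 2.693 ≈ 913 mg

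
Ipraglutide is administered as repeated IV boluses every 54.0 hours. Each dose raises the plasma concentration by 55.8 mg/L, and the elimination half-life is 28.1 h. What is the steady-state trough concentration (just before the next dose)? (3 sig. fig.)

20.0 mg/L

k = ln 2 / 28.1 = 0.02467 h⁻¹
Fraction remaining after one interval: e^(−kτ) = e^(−0.02467 × 54.0) = 0.2639
R = 1 / (1 − 0.2639) = 1.359
Css,max = 55.8 × 1.359 = 75.81 mg/L
Css,min = Css,max × e^(−kτ) = 75.81 × 0.2639 ≈ 20.0 mg/L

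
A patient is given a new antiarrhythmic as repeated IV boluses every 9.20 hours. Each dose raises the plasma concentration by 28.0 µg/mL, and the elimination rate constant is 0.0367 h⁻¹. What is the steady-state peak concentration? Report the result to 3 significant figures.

Fraction remaining after one interval: e^(−kτ) = e^(−0.03670 × 9.20) = 0.7135
R = 1 / (1 − 0.7135) = 3.490
Css,max = 28.0 × 3.490 ≈ 97.7 µg/mL

97.7 µg/mL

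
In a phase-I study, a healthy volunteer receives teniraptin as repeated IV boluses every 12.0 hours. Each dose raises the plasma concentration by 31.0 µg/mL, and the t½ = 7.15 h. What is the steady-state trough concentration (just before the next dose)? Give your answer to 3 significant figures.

14.1 µg/mL

k = ln 2 / 7.15 = 0.09694 h⁻¹
Fraction remaining after one interval: e^(−kτ) = e^(−0.09694 × 12.0) = 0.3124
R = 1 / (1 − 0.3124) = 1.454
Css,max = 31.0 × 1.454 = 45.09 µg/mL
Css,min = Css,max × e^(−kτ) = 45.09 × 0.3124 ≈ 14.1 µg/mL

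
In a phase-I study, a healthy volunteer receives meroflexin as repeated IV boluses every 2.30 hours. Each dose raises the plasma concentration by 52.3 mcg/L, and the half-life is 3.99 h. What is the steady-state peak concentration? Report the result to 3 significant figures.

k = ln 2 / 3.99 = 0.1737 h⁻¹
Fraction remaining after one interval: e^(−kτ) = e^(−0.1737 × 2.30) = 0.6706
R = 1 / (1 − 0.6706) = 3.036
Css,max = 52.3 × 3.036 ≈ 159 mcg/L

159 mcg/L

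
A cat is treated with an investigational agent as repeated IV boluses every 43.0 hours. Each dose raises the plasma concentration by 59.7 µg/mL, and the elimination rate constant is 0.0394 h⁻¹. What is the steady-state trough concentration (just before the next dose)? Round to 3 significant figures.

13.4 µg/mL

Fraction remaining after one interval: e^(−kτ) = e^(−0.03940 × 43.0) = 0.1837
R = 1 / (1 − 0.1837) = 1.225
Css,max = 59.7 × 1.225 = 73.14 µg/mL
Css,min = Css,max × e^(−kτ) = 73.14 × 0.1837 ≈ 13.4 µg/mL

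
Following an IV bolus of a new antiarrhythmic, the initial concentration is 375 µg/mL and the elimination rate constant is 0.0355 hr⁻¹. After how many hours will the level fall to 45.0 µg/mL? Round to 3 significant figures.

C(t) = C₀ e^(−kt)  ⇒  t = ln(C₀/C) / k
t = ln(375/45.0) / 0.03550 = 2.120 / 0.03550 ≈ 59.7 hours

59.7 hours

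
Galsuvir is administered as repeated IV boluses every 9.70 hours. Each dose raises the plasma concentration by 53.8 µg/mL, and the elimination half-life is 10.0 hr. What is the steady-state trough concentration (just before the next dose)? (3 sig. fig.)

56.1 µg/mL

k = ln 2 / 10.0 = 0.06931 hr⁻¹
Fraction remaining after one interval: e^(−kτ) = e^(−0.06931 × 9.70) = 0.5105
R = 1 / (1 − 0.5105) = 2.043
Css,max = 53.8 × 2.043 = 109.9 µg/mL
Css,min = Css,max × e^(−kτ) = 109.9 × 0.5105 ≈ 56.1 µg/mL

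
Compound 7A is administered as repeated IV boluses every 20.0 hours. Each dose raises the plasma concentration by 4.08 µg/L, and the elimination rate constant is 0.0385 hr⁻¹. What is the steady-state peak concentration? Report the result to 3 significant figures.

Fraction remaining after one interval: e^(−kτ) = e^(−0.03850 × 20.0) = 0.4630
R = 1 / (1 − 0.4630) = 1.862
Css,max = 4.08 × 1.862 ≈ 7.60 µg/L

7.60 µg/L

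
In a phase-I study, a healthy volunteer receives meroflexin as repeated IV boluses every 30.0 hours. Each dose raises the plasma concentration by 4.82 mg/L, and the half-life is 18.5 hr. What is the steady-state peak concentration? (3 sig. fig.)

k = ln 2 / 18.5 = 0.03747 hr⁻¹
Fraction remaining after one interval: e^(−kτ) = e^(−0.03747 × 30.0) = 0.3250
R = 1 / (1 − 0.3250) = 1.481
Css,max = 4.82 × 1.481 ≈ 7.14 mg/L

7.14 mg/L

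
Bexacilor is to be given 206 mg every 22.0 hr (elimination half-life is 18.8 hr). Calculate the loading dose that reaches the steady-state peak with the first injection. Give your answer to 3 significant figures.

371 mg

k = ln 2 / 18.8 = 0.03687 hr⁻¹
Accumulation ratio R = 1 / (1 − e^(−kτ)) = 1 / (1 − e^(−0.03687×22.0)) = 1 / (1 − 0.4444) = 1.800
Loading dose = maintenance dose × R = 206 × 1.800 ≈ 371 mg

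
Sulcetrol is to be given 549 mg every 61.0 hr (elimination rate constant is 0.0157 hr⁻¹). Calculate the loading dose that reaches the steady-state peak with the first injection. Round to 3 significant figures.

891 mg

Accumulation ratio R = 1 / (1 − e^(−kτ)) = 1 / (1 − e^(−0.01570×61.0)) = 1 / (1 − 0.3838) = 1.623
Loading dose = maintenance dose × R = 549 × 1.623 ≈ 891 mg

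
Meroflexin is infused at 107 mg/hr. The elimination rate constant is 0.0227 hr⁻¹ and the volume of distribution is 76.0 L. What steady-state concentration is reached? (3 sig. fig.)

CL = k · V = 0.0227 × 76.0 = 1.725 L/hr
Css = rate / CL = 107 / 1.725 ≈ 62.0 µg/mL

62.0 µg/mL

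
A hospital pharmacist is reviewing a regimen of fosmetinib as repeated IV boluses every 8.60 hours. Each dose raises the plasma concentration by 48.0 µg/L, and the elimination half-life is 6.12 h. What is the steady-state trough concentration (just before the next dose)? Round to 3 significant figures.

29.1 µg/L

k = ln 2 / 6.12 = 0.1133 h⁻¹
Fraction remaining after one interval: e^(−kτ) = e^(−0.1133 × 8.60) = 0.3776
R = 1 / (1 − 0.3776) = 1.607
Css,max = 48.0 × 1.607 = 77.12 µg/L
Css,min = Css,max × e^(−kτ) = 77.12 × 0.3776 ≈ 29.1 µg/L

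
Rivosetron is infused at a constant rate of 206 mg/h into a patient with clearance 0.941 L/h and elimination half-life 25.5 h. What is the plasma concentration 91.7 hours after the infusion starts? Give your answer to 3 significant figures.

Css = rate / CL = 206 / 0.941 = 218.9 mg/L
k = ln 2 / 25.5 = 0.02718 h⁻¹
C(t) = Css (1 − e^(−kt)) = 218.9 × (1 − e^(−2.493)) = 218.9 × 0.9173 ≈ 201 mg/L

201 mg/L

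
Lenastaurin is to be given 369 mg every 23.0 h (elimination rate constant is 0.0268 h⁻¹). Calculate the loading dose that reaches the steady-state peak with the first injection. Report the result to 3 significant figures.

Accumulation ratio R = 1 / (1 − e^(−kτ)) = 1 / (1 − e^(−0.02680×23.0)) = 1 / (1 − 0.5399) = 2.173
Loading dose = maintenance dose × R = 369 × 2.173 ≈ 802 mg

802 mg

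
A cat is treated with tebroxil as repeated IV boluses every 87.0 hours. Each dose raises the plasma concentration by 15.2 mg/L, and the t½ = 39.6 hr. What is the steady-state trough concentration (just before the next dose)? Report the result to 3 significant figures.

4.24 mg/L

k = ln 2 / 39.6 = 0.01750 hr⁻¹
Fraction remaining after one interval: e^(−kτ) = e^(−0.01750 × 87.0) = 0.2181
R = 1 / (1 − 0.2181) = 1.279
Css,max = 15.2 × 1.279 = 19.44 mg/L
Css,min = Css,max × e^(−kτ) = 19.44 × 0.2181 ≈ 4.24 mg/L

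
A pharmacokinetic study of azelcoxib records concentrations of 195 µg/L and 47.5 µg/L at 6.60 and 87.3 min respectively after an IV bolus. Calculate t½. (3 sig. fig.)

k = ln(C₁/C₂) / (t₂ − t₁) = ln(195/47.5) / (87.3 − 6.60)
  = 1.412 / 80.70 = 0.01750 min⁻¹
t½ = ln 2 / k = ln 2 / 0.01750 ≈ 39.6 minutes

39.6 minutes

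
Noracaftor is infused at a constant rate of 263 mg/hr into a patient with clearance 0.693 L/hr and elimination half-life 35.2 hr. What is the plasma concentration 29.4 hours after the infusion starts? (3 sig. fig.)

Css = rate / CL = 263 / 0.693 = 379.5 µg/mL
k = ln 2 / 35.2 = 0.01969 hr⁻¹
C(t) = Css (1 − e^(−kt)) = 379.5 × (1 − e^(−0.5789)) = 379.5 × 0.4395 ≈ 167 µg/mL

167 µg/mL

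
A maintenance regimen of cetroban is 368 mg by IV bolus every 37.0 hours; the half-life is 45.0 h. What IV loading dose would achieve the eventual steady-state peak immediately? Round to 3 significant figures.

847 mg

k = ln 2 / 45.0 = 0.01540 h⁻¹
Accumulation ratio R = 1 / (1 − e^(−kτ)) = 1 / (1 − e^(−0.01540×37.0)) = 1 / (1 − 0.5656) = 2.302
Loading dose = maintenance dose × R = 368 × 2.302 ≈ 847 mg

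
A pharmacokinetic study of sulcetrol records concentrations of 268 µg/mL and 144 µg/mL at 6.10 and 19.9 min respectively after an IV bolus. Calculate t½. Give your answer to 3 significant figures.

15.4 minutes

k = ln(C₁/C₂) / (t₂ − t₁) = ln(268/144) / (19.9 − 6.10)
  = 0.6212 / 13.80 = 0.04501 min⁻¹
t½ = ln 2 / k = ln 2 / 0.04501 ≈ 15.4 minutes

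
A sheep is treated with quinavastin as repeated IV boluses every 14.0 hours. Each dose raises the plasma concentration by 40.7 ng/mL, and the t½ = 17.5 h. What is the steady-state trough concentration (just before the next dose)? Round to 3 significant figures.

54.9 ng/mL

k = ln 2 / 17.5 = 0.03961 h⁻¹
Fraction remaining after one interval: e^(−kτ) = e^(−0.03961 × 14.0) = 0.5743
R = 1 / (1 − 0.5743) = 2.349
Css,max = 40.7 × 2.349 = 95.62 ng/mL
Css,min = Css,max × e^(−kτ) = 95.62 × 0.5743 ≈ 54.9 ng/mL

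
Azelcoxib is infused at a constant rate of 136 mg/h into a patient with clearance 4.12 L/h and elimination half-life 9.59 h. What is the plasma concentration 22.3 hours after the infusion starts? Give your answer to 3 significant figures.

Css = rate / CL = 136 / 4.12 = 33.01 µg/mL
k = ln 2 / 9.59 = 0.07228 h⁻¹
C(t) = Css (1 − e^(−kt)) = 33.01 × (1 − e^(−1.612)) = 33.01 × 0.8005 ≈ 26.4 µg/mL

26.4 µg/mL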